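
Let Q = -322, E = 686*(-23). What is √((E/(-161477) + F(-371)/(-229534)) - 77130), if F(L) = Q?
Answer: 3*I*√2943307703633650650083697/18532230859 ≈ 277.72*I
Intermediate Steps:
E = -15778
F(L) = -322
√((E/(-161477) + F(-371)/(-229534)) - 77130) = √((-15778/(-161477) - 322/(-229534)) - 77130) = √((-15778*(-1/161477) - 322*(-1/229534)) - 77130) = √((15778/161477 + 161/114767) - 77130) = √(1836791523/18532230859 - 77130) = √(-1429389129363147/18532230859) = 3*I*√2943307703633650650083697/18532230859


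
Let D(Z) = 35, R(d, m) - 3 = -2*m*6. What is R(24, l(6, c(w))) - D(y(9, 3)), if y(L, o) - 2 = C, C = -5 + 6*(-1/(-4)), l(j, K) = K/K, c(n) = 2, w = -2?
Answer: -44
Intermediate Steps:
l(j, K) = 1
C = -7/2 (C = -5 + 6*(-1*(-1/4)) = -5 + 6*(1/4) = -5 + 3/2 = -7/2 ≈ -3.5000)
y(L, o) = -3/2 (y(L, o) = 2 - 7/2 = -3/2)
R(d, m) = 3 - 12*m (R(d, m) = 3 - 2*m*6 = 3 - 12*m)
R(24, l(6, c(w))) - D(y(9, 3)) = (3 - 12*1) - 1*35 = (3 - 12) - 35 = -9 - 35 = -44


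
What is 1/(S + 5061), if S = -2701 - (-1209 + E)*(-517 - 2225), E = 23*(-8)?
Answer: -1/3817246 ≈ -2.6197e-7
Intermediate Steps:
E = -184
S = -3822307 (S = -2701 - (-1209 - 184)*(-517 - 2225) = -2701 - (-1393)*(-2742) = -2701 - 1*3819606 = -2701 - 3819606 = -3822307)
1/(S + 5061) = 1/(-3822307 + 5061) = 1/(-3817246) = -1/3817246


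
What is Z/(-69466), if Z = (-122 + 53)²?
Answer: -4761/69466 ≈ -0.068537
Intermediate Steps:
Z = 4761 (Z = (-69)² = 4761)
Z/(-69466) = 4761/(-69466) = 4761*(-1/69466) = -4761/69466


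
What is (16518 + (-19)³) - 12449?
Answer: -2790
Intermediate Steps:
(16518 + (-19)³) - 12449 = (16518 - 6859) - 12449 = 9659 - 12449 = -2790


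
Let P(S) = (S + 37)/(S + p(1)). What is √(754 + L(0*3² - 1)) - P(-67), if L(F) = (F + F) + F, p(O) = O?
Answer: -5/11 + √751 ≈ 26.950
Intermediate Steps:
P(S) = (37 + S)/(1 + S) (P(S) = (S + 37)/(S + 1) = (37 + S)/(1 + S))
L(F) = 3*F (L(F) = 2*F + F = 3*F)
√(754 + L(0*3² - 1)) - P(-67) = √(754 + 3*(0*3² - 1)) - (37 - 67)/(1 - 67) = √(754 + 3*(0*9 - 1)) - (-30)/(-66) = √(754 + 3*(0 - 1)) - (-1)*(-30)/66 = √(754 + 3*(-1)) - 1*5/11 = √(754 - 3) - 5/11 = √751 - 5/11 = -5/11 + √751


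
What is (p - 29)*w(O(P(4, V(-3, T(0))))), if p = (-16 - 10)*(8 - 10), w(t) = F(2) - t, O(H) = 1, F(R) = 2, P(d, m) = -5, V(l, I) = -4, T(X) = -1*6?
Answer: 23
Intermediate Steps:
T(X) = -6
w(t) = 2 - t
p = 52 (p = -26*(-2) = 52)
(p - 29)*w(O(P(4, V(-3, T(0))))) = (52 - 29)*(2 - 1*1) = 23*(2 - 1) = 23*1 = 23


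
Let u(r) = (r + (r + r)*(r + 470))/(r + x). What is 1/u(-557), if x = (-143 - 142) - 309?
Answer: -1151/96361 ≈ -0.011945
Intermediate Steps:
x = -594 (x = -285 - 309 = -594)
u(r) = (r + 2*r*(470 + r))/(-594 + r) (u(r) = (r + (r + r)*(r + 470))/(r - 594) = (r + (2*r)*(470 + r))/(-594 + r) = (r + 2*r*(470 + r))/(-594 + r))
1/u(-557) = 1/(-557*(941 + 2*(-557))/(-594 - 557)) = 1/(-557*(941 - 1114)/(-1151)) = 1/(-557*(-1/1151)*(-173)) = 1/(-96361/1151) = -1151/96361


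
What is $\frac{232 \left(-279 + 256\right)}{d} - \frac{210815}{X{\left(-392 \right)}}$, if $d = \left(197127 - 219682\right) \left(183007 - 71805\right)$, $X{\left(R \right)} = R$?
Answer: $\frac{37768427606883}{70228511080} \approx 537.79$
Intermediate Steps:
$d = -2508161110$ ($d = \left(-22555\right) 111202 = -2508161110$)
$\frac{232 \left(-279 + 256\right)}{d} - \frac{210815}{X{\left(-392 \right)}} = \frac{232 \left(-279 + 256\right)}{-2508161110} - \frac{210815}{-392} = 232 \left(-23\right) \left(- \frac{1}{2508161110}\right) - - \frac{210815}{392} = \left(-5336\right) \left(- \frac{1}{2508161110}\right) + \frac{210815}{392} = \frac{2668}{1254080555} + \frac{210815}{392} = \frac{37768427606883}{70228511080}$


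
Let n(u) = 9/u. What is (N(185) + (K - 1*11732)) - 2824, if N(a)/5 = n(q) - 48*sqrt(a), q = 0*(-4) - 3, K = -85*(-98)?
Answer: -6241 - 240*sqrt(185) ≈ -9505.4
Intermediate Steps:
K = 8330
q = -3 (q = 0 - 3 = -3)
N(a) = -15 - 240*sqrt(a) (N(a) = 5*(9/(-3) - 48*sqrt(a)) = 5*(9*(-1/3) - 48*sqrt(a)) = 5*(-3 - 48*sqrt(a)) = -15 - 240*sqrt(a))
(N(185) + (K - 1*11732)) - 2824 = ((-15 - 240*sqrt(185)) + (8330 - 1*11732)) - 2824 = ((-15 - 240*sqrt(185)) + (8330 - 11732)) - 2824 = ((-15 - 240*sqrt(185)) - 3402) - 2824 = (-3417 - 240*sqrt(185)) - 2824 = -6241 - 240*sqrt(185)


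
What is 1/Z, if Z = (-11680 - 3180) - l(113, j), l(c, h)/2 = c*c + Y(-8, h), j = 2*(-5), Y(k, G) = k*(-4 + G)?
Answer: -1/40622 ≈ -2.4617e-5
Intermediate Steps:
j = -10
l(c, h) = 64 - 16*h + 2*c² (l(c, h) = 2*(c*c - 8*(-4 + h)) = 2*(c² + (32 - 8*h)) = 2*(32 + c² - 8*h) = 64 - 16*h + 2*c²)
Z = -40622 (Z = (-11680 - 3180) - (64 - 16*(-10) + 2*113²) = -14860 - (64 + 160 + 2*12769) = -14860 - (64 + 160 + 25538) = -14860 - 1*25762 = -14860 - 25762 = -40622)
1/Z = 1/(-40622) = -1/40622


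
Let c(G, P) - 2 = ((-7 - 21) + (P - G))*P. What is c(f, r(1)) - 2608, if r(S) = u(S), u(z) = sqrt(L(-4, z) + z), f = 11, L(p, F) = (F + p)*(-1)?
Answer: -2680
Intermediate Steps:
L(p, F) = -F - p
u(z) = 2 (u(z) = sqrt((-z - 1*(-4)) + z) = sqrt((-z + 4) + z) = sqrt((4 - z) + z) = sqrt(4) = 2)
r(S) = 2
c(G, P) = 2 + P*(-28 + P - G) (c(G, P) = 2 + ((-7 - 21) + (P - G))*P = 2 + (-28 + (P - G))*P = 2 + (-28 + P - G)*P = 2 + P*(-28 + P - G))
c(f, r(1)) - 2608 = (2 + 2**2 - 28*2 - 1*11*2) - 2608 = (2 + 4 - 56 - 22) - 2608 = -72 - 2608 = -2680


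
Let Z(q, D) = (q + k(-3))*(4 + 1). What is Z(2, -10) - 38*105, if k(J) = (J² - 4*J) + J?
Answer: -3890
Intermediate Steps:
k(J) = J² - 3*J
Z(q, D) = 90 + 5*q (Z(q, D) = (q - 3*(-3 - 3))*(4 + 1) = (q - 3*(-6))*5 = (q + 18)*5 = (18 + q)*5 = 90 + 5*q)
Z(2, -10) - 38*105 = (90 + 5*2) - 38*105 = (90 + 10) - 3990 = 100 - 3990 = -3890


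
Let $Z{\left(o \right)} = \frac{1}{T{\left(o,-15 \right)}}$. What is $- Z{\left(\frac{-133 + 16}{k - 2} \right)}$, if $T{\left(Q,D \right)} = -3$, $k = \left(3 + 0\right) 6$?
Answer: $\frac{1}{3} \approx 0.33333$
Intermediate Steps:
$k = 18$ ($k = 3 \cdot 6 = 18$)
$Z{\left(o \right)} = - \frac{1}{3}$ ($Z{\left(o \right)} = \frac{1}{-3} = - \frac{1}{3}$)
$- Z{\left(\frac{-133 + 16}{k - 2} \right)} = \left(-1\right) \left(- \frac{1}{3}\right) = \frac{1}{3}$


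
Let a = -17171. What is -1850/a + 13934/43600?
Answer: 159960357/374327800 ≈ 0.42733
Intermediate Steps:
-1850/a + 13934/43600 = -1850/(-17171) + 13934/43600 = -1850*(-1/17171) + 13934*(1/43600) = 1850/17171 + 6967/21800 = 159960357/374327800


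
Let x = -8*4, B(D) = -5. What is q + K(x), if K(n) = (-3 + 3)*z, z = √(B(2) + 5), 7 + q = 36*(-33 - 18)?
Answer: -1843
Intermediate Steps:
q = -1843 (q = -7 + 36*(-33 - 18) = -7 + 36*(-51) = -7 - 1836 = -1843)
x = -32
z = 0 (z = √(-5 + 5) = √0 = 0)
K(n) = 0 (K(n) = (-3 + 3)*0 = 0*0 = 0)
q + K(x) = -1843 + 0 = -1843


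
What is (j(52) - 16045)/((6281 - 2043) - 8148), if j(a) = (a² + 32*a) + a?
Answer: 2325/782 ≈ 2.9731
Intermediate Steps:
j(a) = a² + 33*a
(j(52) - 16045)/((6281 - 2043) - 8148) = (52*(33 + 52) - 16045)/((6281 - 2043) - 8148) = (52*85 - 16045)/(4238 - 8148) = (4420 - 16045)/(-3910) = -11625*(-1/3910) = 2325/782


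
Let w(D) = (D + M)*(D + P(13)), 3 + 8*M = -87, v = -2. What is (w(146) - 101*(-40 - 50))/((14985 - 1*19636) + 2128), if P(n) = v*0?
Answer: -57527/5046 ≈ -11.401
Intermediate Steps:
M = -45/4 (M = -3/8 + (1/8)*(-87) = -3/8 - 87/8 = -45/4 ≈ -11.250)
P(n) = 0 (P(n) = -2*0 = 0)
w(D) = D*(-45/4 + D) (w(D) = (D - 45/4)*(D + 0) = (-45/4 + D)*D = D*(-45/4 + D))
(w(146) - 101*(-40 - 50))/((14985 - 1*19636) + 2128) = ((1/4)*146*(-45 + 4*146) - 101*(-40 - 50))/((14985 - 1*19636) + 2128) = ((1/4)*146*(-45 + 584) - 101*(-90))/((14985 - 19636) + 2128) = ((1/4)*146*539 + 9090)/(-4651 + 2128) = (39347/2 + 9090)/(-2523) = (57527/2)*(-1/2523) = -57527/5046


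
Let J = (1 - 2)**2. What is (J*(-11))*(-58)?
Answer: 638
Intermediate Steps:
J = 1 (J = (-1)**2 = 1)
(J*(-11))*(-58) = (1*(-11))*(-58) = -11*(-58) = 638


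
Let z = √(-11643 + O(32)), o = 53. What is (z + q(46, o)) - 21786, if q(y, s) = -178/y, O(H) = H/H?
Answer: -501167/23 + I*√11642 ≈ -21790.0 + 107.9*I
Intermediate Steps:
O(H) = 1
z = I*√11642 (z = √(-11643 + 1) = √(-11642) = I*√11642 ≈ 107.9*I)
(z + q(46, o)) - 21786 = (I*√11642 - 178/46) - 21786 = (I*√11642 - 178*1/46) - 21786 = (I*√11642 - 89/23) - 21786 = (-89/23 + I*√11642) - 21786 = -501167/23 + I*√11642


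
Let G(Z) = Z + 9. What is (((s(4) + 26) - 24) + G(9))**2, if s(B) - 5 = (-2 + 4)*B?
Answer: 1089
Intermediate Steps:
G(Z) = 9 + Z
s(B) = 5 + 2*B (s(B) = 5 + (-2 + 4)*B = 5 + 2*B)
(((s(4) + 26) - 24) + G(9))**2 = ((((5 + 2*4) + 26) - 24) + (9 + 9))**2 = ((((5 + 8) + 26) - 24) + 18)**2 = (((13 + 26) - 24) + 18)**2 = ((39 - 24) + 18)**2 = (15 + 18)**2 = 33**2 = 1089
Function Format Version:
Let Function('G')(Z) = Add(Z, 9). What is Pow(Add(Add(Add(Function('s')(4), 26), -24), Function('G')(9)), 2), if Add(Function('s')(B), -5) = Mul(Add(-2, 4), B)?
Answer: 1089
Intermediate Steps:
Function('G')(Z) = Add(9, Z)
Function('s')(B) = Add(5, Mul(2, B)) (Function('s')(B) = Add(5, Mul(Add(-2, 4), B)) = Add(5, Mul(2, B)))
Pow(Add(Add(Add(Function('s')(4), 26), -24), Function('G')(9)), 2) = Pow(Add(Add(Add(Add(5, Mul(2, 4)), 26), -24), Add(9, 9)), 2) = Pow(Add(Add(Add(Add(5, 8), 26), -24), 18), 2) = Pow(Add(Add(Add(13, 26), -24), 18), 2) = Pow(Add(Add(39, -24), 18), 2) = Pow(Add(15, 18), 2) = Pow(33, 2) = 1089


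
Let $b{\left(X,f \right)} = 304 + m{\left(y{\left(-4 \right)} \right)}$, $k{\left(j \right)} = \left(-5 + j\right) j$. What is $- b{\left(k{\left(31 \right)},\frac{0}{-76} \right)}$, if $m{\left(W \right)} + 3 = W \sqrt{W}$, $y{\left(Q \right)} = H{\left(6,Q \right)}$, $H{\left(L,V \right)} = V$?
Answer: $-301 + 8 i \approx -301.0 + 8.0 i$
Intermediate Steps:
$k{\left(j \right)} = j \left(-5 + j\right)$
$y{\left(Q \right)} = Q$
$m{\left(W \right)} = -3 + W^{\frac{3}{2}}$ ($m{\left(W \right)} = -3 + W \sqrt{W} = -3 + W^{\frac{3}{2}}$)
$b{\left(X,f \right)} = 301 - 8 i$ ($b{\left(X,f \right)} = 304 - \left(3 - \left(-4\right)^{\frac{3}{2}}\right) = 304 - \left(3 + 8 i\right) = 301 - 8 i$)
$- b{\left(k{\left(31 \right)},\frac{0}{-76} \right)} = - (301 - 8 i) = -301 + 8 i$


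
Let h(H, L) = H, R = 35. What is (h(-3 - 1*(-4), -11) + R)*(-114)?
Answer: -4104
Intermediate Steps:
(h(-3 - 1*(-4), -11) + R)*(-114) = ((-3 - 1*(-4)) + 35)*(-114) = ((-3 + 4) + 35)*(-114) = (1 + 35)*(-114) = 36*(-114) = -4104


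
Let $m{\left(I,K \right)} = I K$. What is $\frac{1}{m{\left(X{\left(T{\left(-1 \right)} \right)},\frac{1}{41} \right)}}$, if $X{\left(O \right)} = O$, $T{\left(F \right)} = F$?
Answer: $-41$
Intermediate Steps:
$\frac{1}{m{\left(X{\left(T{\left(-1 \right)} \right)},\frac{1}{41} \right)}} = \frac{1}{\left(-1\right) \frac{1}{41}} = \frac{1}{- \frac{1}{41}} = -41$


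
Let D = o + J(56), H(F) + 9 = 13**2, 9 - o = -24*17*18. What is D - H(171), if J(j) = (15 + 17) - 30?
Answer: 7195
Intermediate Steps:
J(j) = 2 (J(j) = 32 - 30 = 2)
o = 7353 (o = 9 - (-24*17)*18 = 9 - (-408)*18 = 9 - 1*(-7344) = 9 + 7344 = 7353)
H(F) = 160 (H(F) = -9 + 13**2 = -9 + 169 = 160)
D = 7355 (D = 7353 + 2 = 7355)
D - H(171) = 7355 - 1*160 = 7355 - 160 = 7195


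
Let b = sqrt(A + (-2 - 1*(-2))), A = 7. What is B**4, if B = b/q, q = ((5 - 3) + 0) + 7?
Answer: 49/6561 ≈ 0.0074684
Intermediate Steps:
q = 9 (q = (2 + 0) + 7 = 2 + 7 = 9)
b = sqrt(7) (b = sqrt(7 + (-2 - 1*(-2))) = sqrt(7 + (-2 + 2)) = sqrt(7 + 0) = sqrt(7) ≈ 2.6458)
B = sqrt(7)/9 ≈ 0.29397
B**4 = (sqrt(7)/9)**4 = 49/6561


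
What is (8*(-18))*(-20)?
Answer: 2880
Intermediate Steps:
(8*(-18))*(-20) = -144*(-20) = 2880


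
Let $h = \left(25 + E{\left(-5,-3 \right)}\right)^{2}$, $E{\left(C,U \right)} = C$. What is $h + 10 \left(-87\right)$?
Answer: $-470$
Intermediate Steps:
$h = 400$ ($h = \left(25 - 5\right)^{2} = 20^{2} = 400$)
$h + 10 \left(-87\right) = 400 + 10 \left(-87\right) = 400 - 870 = -470$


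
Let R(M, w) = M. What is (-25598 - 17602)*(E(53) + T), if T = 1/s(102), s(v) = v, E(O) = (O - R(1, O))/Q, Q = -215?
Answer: 7328160/731 ≈ 10025.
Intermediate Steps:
E(O) = 1/215 - O/215 (E(O) = (O - 1*1)/(-215) = (O - 1)*(-1/215) = (-1 + O)*(-1/215) = 1/215 - O/215)
T = 1/102 ≈ 0.0098039
(-25598 - 17602)*(E(53) + T) = (-25598 - 17602)*((1/215 - 1/215*53) + 1/102) = -43200*((1/215 - 53/215) + 1/102) = -43200*(-52/215 + 1/102) = -43200*(-5089/21930) = 7328160/731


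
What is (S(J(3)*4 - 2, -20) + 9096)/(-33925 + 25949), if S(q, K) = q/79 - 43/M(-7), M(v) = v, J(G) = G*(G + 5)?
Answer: -5034143/4410728 ≈ -1.1413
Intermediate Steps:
J(G) = G*(5 + G)
S(q, K) = 43/7 + q/79 (S(q, K) = q/79 - 43/(-7) = q*(1/79) - 43*(-1/7) = q/79 + 43/7 = 43/7 + q/79)
(S(J(3)*4 - 2, -20) + 9096)/(-33925 + 25949) = ((43/7 + ((3*(5 + 3))*4 - 2)/79) + 9096)/(-33925 + 25949) = ((43/7 + ((3*8)*4 - 2)/79) + 9096)/(-7976) = ((43/7 + (24*4 - 2)/79) + 9096)*(-1/7976) = ((43/7 + (96 - 2)/79) + 9096)*(-1/7976) = ((43/7 + (1/79)*94) + 9096)*(-1/7976) = ((43/7 + 94/79) + 9096)*(-1/7976) = (4055/553 + 9096)*(-1/7976) = (5034143/553)*(-1/7976) = -5034143/4410728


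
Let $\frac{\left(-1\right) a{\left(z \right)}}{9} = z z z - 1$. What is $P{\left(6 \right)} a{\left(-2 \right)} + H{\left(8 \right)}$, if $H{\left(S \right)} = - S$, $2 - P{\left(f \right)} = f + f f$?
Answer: $-3248$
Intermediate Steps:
$P{\left(f \right)} = 2 - f - f^{2}$ ($P{\left(f \right)} = 2 - \left(f + f f\right) = 2 - \left(f + f^{2}\right) = 2 - f - f^{2}$)
$a{\left(z \right)} = 9 - 9 z^{3}$ ($a{\left(z \right)} = - 9 \left(z z z - 1\right) = - 9 \left(z^{2} z - 1\right) = - 9 \left(z^{3} - 1\right) = - 9 \left(-1 + z^{3}\right) = 9 - 9 z^{3}$)
$P{\left(6 \right)} a{\left(-2 \right)} + H{\left(8 \right)} = \left(2 - 6 - 6^{2}\right) \left(9 - 9 \left(-2\right)^{3}\right) - 8 = \left(2 - 6 - 36\right) \left(9 - -72\right) - 8 = \left(2 - 6 - 36\right) \left(9 + 72\right) - 8 = \left(-40\right) 81 - 8 = -3240 - 8 = -3248$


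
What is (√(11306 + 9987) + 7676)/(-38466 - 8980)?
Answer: -3838/23723 - √21293/47446 ≈ -0.16486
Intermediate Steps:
(√(11306 + 9987) + 7676)/(-38466 - 8980) = (√21293 + 7676)/(-47446) = (7676 + √21293)*(-1/47446) = -3838/23723 - √21293/47446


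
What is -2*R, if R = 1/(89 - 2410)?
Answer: 2/2321 ≈ 0.00086170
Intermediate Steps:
R = -1/2321 (R = 1/(-2321) = -1/2321 ≈ -0.00043085)
-2*R = -2*(-1/2321) = 2/2321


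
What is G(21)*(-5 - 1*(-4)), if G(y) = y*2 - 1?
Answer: -41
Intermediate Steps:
G(y) = -1 + 2*y (G(y) = 2*y - 1 = -1 + 2*y)
G(21)*(-5 - 1*(-4)) = (-1 + 2*21)*(-5 - 1*(-4)) = (-1 + 42)*(-5 + 4) = 41*(-1) = -41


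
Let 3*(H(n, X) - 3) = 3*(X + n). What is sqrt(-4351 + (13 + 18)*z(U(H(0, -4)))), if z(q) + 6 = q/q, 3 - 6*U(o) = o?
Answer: I*sqrt(4506) ≈ 67.127*I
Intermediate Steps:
H(n, X) = 3 + X + n (H(n, X) = 3 + (3*(X + n))/3 = 3 + (3*X + 3*n)/3 = 3 + (X + n) = 3 + X + n)
U(o) = 1/2 - o/6
z(q) = -5 (z(q) = -6 + q/q = -6 + 1 = -5)
sqrt(-4351 + (13 + 18)*z(U(H(0, -4)))) = sqrt(-4351 + (13 + 18)*(-5)) = sqrt(-4351 + 31*(-5)) = sqrt(-4351 - 155) = sqrt(-4506) = I*sqrt(4506)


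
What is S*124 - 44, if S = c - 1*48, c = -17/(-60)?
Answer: -89413/15 ≈ -5960.9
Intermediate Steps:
c = 17/60 (c = -17*(-1/60) = 17/60 ≈ 0.28333)
S = -2863/60 (S = 17/60 - 1*48 = 17/60 - 48 = -2863/60 ≈ -47.717)
S*124 - 44 = -2863/60*124 - 44 = -88753/15 - 44 = -89413/15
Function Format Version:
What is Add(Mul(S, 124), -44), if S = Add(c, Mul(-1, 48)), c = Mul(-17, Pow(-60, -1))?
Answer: Rational(-89413, 15) ≈ -5960.9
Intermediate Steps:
c = Rational(17, 60) (c = Mul(-17, Rational(-1, 60)) = Rational(17, 60) ≈ 0.28333)
S = Rational(-2863, 60) (S = Add(Rational(17, 60), Mul(-1, 48)) = Add(Rational(17, 60), -48) = Rational(-2863, 60) ≈ -47.717)
Add(Mul(S, 124), -44) = Add(Mul(Rational(-2863, 60), 124), -44) = Add(Rational(-88753, 15), -44) = Rational(-89413, 15)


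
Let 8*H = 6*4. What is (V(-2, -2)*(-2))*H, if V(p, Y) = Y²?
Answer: -24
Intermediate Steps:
H = 3 (H = (6*4)/8 = (⅛)*24 = 3)
(V(-2, -2)*(-2))*H = ((-2)²*(-2))*3 = (4*(-2))*3 = -8*3 = -24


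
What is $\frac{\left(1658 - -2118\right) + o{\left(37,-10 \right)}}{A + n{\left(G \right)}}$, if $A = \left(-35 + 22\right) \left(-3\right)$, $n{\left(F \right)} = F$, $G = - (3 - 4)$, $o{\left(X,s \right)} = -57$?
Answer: $\frac{3719}{40} \approx 92.975$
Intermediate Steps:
$G = 1$ ($G = \left(-1\right) \left(-1\right) = 1$)
$A = 39$ ($A = \left(-13\right) \left(-3\right) = 39$)
$\frac{\left(1658 - -2118\right) + o{\left(37,-10 \right)}}{A + n{\left(G \right)}} = \frac{\left(1658 - -2118\right) - 57}{39 + 1} = \frac{\left(1658 + 2118\right) - 57}{40} = \left(3776 - 57\right) \frac{1}{40} = 3719 \cdot \frac{1}{40} = \frac{3719}{40}$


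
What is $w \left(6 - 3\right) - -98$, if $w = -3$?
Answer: $89$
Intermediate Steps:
$w \left(6 - 3\right) - -98 = - 3 \left(6 - 3\right) - -98 = \left(-3\right) 3 + 98 = -9 + 98 = 89$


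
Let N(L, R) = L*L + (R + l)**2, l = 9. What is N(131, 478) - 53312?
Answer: 201018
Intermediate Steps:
N(L, R) = L**2 + (9 + R)**2 (N(L, R) = L*L + (R + 9)**2 = L**2 + (9 + R)**2)
N(131, 478) - 53312 = (131**2 + (9 + 478)**2) - 53312 = (17161 + 487**2) - 53312 = (17161 + 237169) - 53312 = 254330 - 53312 = 201018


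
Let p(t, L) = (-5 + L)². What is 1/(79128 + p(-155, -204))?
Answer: 1/122809 ≈ 8.1427e-6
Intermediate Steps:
1/(79128 + p(-155, -204)) = 1/(79128 + (-5 - 204)²) = 1/(79128 + (-209)²) = 1/(79128 + 43681) = 1/122809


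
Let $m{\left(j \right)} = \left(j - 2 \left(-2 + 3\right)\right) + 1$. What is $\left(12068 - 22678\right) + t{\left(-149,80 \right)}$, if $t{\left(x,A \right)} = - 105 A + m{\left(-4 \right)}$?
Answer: $-19015$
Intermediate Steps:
$m{\left(j \right)} = -1 + j$ ($m{\left(j \right)} = \left(j - 2\right) + 1 = \left(-2 + j\right) + 1 = -1 + j$)
$t{\left(x,A \right)} = -5 - 105 A$ ($t{\left(x,A \right)} = - 105 A - 5 = -5 - 105 A$)
$\left(12068 - 22678\right) + t{\left(-149,80 \right)} = \left(12068 - 22678\right) - 8405 = -10610 - 8405 = -19015$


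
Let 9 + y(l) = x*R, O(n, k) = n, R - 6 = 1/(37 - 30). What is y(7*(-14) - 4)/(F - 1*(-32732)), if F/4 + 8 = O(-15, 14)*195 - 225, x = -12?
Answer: -193/46900 ≈ -0.0041151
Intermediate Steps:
R = 43/7 (R = 6 + 1/(37 - 30) = 6 + 1/7 = 43/7 ≈ 6.1429)
y(l) = -579/7 (y(l) = -9 - 12*43/7 = -9 - 516/7 = -579/7)
F = -12632 (F = -32 + 4*(-15*195 - 225) = -32 + 4*(-2925 - 225) = -32 + 4*(-3150) = -32 - 12600 = -12632)
y(7*(-14) - 4)/(F - 1*(-32732)) = -579/(7*(-12632 - 1*(-32732))) = -579/(7*(-12632 + 32732)) = -579/7/20100 = -579/7*1/20100 = -193/46900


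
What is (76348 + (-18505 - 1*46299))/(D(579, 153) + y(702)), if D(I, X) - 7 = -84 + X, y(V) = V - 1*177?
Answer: 11544/601 ≈ 19.208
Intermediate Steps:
y(V) = -177 + V (y(V) = V - 177 = -177 + V)
D(I, X) = -77 + X (D(I, X) = 7 + (-84 + X) = -77 + X)
(76348 + (-18505 - 1*46299))/(D(579, 153) + y(702)) = (76348 + (-18505 - 1*46299))/((-77 + 153) + (-177 + 702)) = (76348 + (-18505 - 46299))/(76 + 525) = (76348 - 64804)/601 = 11544*(1/601) = 11544/601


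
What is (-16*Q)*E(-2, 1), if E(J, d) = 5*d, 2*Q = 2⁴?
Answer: -640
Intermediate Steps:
Q = 8 (Q = (½)*2⁴ = (½)*16 = 8)
(-16*Q)*E(-2, 1) = (-16*8)*(5*1) = -128*5 = -640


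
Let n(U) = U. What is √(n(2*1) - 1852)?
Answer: 5*I*√74 ≈ 43.012*I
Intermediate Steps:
√(n(2*1) - 1852) = √(2*1 - 1852) = √(2 - 1852) = √(-1850) = 5*I*√74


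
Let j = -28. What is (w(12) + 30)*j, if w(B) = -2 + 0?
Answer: -784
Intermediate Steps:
w(B) = -2
(w(12) + 30)*j = (-2 + 30)*(-28) = 28*(-28) = -784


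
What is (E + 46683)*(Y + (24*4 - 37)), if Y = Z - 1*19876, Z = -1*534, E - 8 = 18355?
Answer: -1323751146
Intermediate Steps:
E = 18363 (E = 8 + 18355 = 18363)
Z = -534
Y = -20410 (Y = -534 - 1*19876 = -534 - 19876 = -20410)
(E + 46683)*(Y + (24*4 - 37)) = (18363 + 46683)*(-20410 + (24*4 - 37)) = 65046*(-20410 + (96 - 37)) = 65046*(-20410 + 59) = 65046*(-20351) = -1323751146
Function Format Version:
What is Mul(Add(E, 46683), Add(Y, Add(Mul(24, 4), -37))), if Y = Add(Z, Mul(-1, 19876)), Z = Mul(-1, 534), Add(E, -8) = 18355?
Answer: -1323751146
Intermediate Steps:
E = 18363 (E = Add(8, 18355) = 18363)
Z = -534
Y = -20410 (Y = Add(-534, Mul(-1, 19876)) = Add(-534, -19876) = -20410)
Mul(Add(E, 46683), Add(Y, Add(Mul(24, 4), -37))) = Mul(Add(18363, 46683), Add(-20410, Add(Mul(24, 4), -37))) = Mul(65046, Add(-20410, Add(96, -37))) = Mul(65046, Add(-20410, 59)) = Mul(65046, -20351) = -1323751146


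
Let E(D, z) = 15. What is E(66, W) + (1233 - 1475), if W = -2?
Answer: -227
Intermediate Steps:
E(66, W) + (1233 - 1475) = 15 + (1233 - 1475) = 15 - 242 = -227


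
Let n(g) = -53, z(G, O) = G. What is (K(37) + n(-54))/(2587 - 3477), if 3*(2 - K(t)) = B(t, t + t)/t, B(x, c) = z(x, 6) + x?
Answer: 31/534 ≈ 0.058052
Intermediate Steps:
B(x, c) = 2*x (B(x, c) = x + x = 2*x)
K(t) = 4/3 (K(t) = 2 - 2*t/(3*t) = 2 - 1/3*2 = 2 - 2/3 = 4/3)
(K(37) + n(-54))/(2587 - 3477) = (4/3 - 53)/(2587 - 3477) = -155/3/(-890) = -155/3*(-1/890) = 31/534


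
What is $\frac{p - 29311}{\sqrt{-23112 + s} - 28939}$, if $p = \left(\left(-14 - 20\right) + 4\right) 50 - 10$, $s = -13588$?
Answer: $\frac{127418417}{119643203} + \frac{44030 i \sqrt{367}}{119643203} \approx 1.065 + 0.0070501 i$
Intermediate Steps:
$p = -1510$ ($p = \left(-34 + 4\right) 50 - 10 = \left(-30\right) 50 - 10 = -1500 - 10 = -1510$)
$\frac{p - 29311}{\sqrt{-23112 + s} - 28939} = \frac{-1510 - 29311}{\sqrt{-23112 - 13588} - 28939} = - \frac{30821}{\sqrt{-36700} - 28939} = - \frac{30821}{10 i \sqrt{367} - 28939} = - \frac{30821}{-28939 + 10 i \sqrt{367}}$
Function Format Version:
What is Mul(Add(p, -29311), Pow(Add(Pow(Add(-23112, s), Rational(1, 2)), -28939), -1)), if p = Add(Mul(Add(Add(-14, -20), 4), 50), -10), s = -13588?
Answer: Add(Rational(127418417, 119643203), Mul(Rational(44030, 119643203), I, Pow(367, Rational(1, 2)))) ≈ Add(1.0650, Mul(0.0070501, I))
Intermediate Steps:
p = -1510 (p = Add(Mul(Add(-34, 4), 50), -10) = Add(Mul(-30, 50), -10) = Add(-1500, -10) = -1510)
Mul(Add(p, -29311), Pow(Add(Pow(Add(-23112, s), Rational(1, 2)), -28939), -1)) = Mul(Add(-1510, -29311), Pow(Add(Pow(Add(-23112, -13588), Rational(1, 2)), -28939), -1)) = Mul(-30821, Pow(Add(Pow(-36700, Rational(1, 2)), -28939), -1)) = Mul(-30821, Pow(Add(Mul(10, I, Pow(367, Rational(1, 2))), -28939), -1)) = Mul(-30821, Pow(Add(-28939, Mul(10, I, Pow(367, Rational(1, 2)))), -1))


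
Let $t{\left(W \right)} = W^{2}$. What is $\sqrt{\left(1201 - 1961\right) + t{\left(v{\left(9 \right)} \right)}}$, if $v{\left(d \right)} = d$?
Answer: $i \sqrt{679} \approx 26.058 i$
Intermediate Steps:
$\sqrt{\left(1201 - 1961\right) + t{\left(v{\left(9 \right)} \right)}} = \sqrt{\left(1201 - 1961\right) + 9^{2}} = \sqrt{\left(1201 - 1961\right) + 81} = \sqrt{-760 + 81} = \sqrt{-679} = i \sqrt{679}$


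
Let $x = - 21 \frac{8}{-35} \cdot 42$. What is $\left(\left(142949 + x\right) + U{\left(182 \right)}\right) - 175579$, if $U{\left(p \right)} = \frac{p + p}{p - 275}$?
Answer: $- \frac{15081026}{465} \approx -32432.0$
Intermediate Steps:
$U{\left(p \right)} = \frac{2 p}{-275 + p}$
$x = \frac{1008}{5}$ ($x = - 21 \cdot 8 \left(- \frac{1}{35}\right) 42 = \left(-21\right) \left(- \frac{8}{35}\right) 42 = \frac{24}{5} \cdot 42 = \frac{1008}{5} \approx 201.6$)
$\left(\left(142949 + x\right) + U{\left(182 \right)}\right) - 175579 = \left(\left(142949 + \frac{1008}{5}\right) + 2 \cdot 182 \frac{1}{-275 + 182}\right) - 175579 = \left(\frac{715753}{5} + 2 \cdot 182 \frac{1}{-93}\right) - 175579 = \left(\frac{715753}{5} + 2 \cdot 182 \left(- \frac{1}{93}\right)\right) - 175579 = \left(\frac{715753}{5} - \frac{364}{93}\right) - 175579 = \frac{66563209}{465} - 175579 = - \frac{15081026}{465}$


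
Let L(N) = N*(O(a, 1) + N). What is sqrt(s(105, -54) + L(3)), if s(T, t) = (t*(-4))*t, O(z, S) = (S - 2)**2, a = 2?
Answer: 2*I*sqrt(2913) ≈ 107.94*I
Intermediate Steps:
O(z, S) = (-2 + S)**2
s(T, t) = -4*t**2 (s(T, t) = (-4*t)*t = -4*t**2)
L(N) = N*(1 + N) (L(N) = N*((-2 + 1)**2 + N) = N*((-1)**2 + N) = N*(1 + N))
sqrt(s(105, -54) + L(3)) = sqrt(-4*(-54)**2 + 3*(1 + 3)) = sqrt(-4*2916 + 3*4) = sqrt(-11664 + 12) = sqrt(-11652) = 2*I*sqrt(2913)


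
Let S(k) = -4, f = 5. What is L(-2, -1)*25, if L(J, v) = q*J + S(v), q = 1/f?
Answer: -110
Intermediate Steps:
q = ⅕ (q = 1/5 = ⅕ ≈ 0.20000)
L(J, v) = -4 + J/5 (L(J, v) = J/5 - 4 = -4 + J/5)
L(-2, -1)*25 = (-4 + (⅕)*(-2))*25 = (-4 - ⅖)*25 = -22/5*25 = -110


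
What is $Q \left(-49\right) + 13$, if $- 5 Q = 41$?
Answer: $\frac{2074}{5} \approx 414.8$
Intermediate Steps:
$Q = - \frac{41}{5}$ ($Q = \left(- \frac{1}{5}\right) 41 = - \frac{41}{5} \approx -8.2$)
$Q \left(-49\right) + 13 = \left(- \frac{41}{5}\right) \left(-49\right) + 13 = \frac{2009}{5} + 13 = \frac{2074}{5}$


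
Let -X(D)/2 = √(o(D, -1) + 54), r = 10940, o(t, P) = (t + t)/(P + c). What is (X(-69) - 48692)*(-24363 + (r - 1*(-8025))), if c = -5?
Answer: 262839416 + 10796*√77 ≈ 2.6293e+8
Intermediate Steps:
o(t, P) = 2*t/(-5 + P) (o(t, P) = (t + t)/(P - 5) = (2*t)/(-5 + P) = 2*t/(-5 + P))
X(D) = -2*√(54 - D/3) (X(D) = -2*√(2*D/(-5 - 1) + 54) = -2*√(2*D/(-6) + 54) = -2*√(2*D*(-⅙) + 54) = -2*√(-D/3 + 54) = -2*√(54 - D/3))
(X(-69) - 48692)*(-24363 + (r - 1*(-8025))) = (-2*√(486 - 3*(-69))/3 - 48692)*(-24363 + (10940 - 1*(-8025))) = (-2*√(486 + 207)/3 - 48692)*(-24363 + (10940 + 8025)) = (-2*√77 - 48692)*(-24363 + 18965) = (-2*√77 - 48692)*(-5398) = (-48692 - 2*√77)*(-5398) = 262839416 + 10796*√77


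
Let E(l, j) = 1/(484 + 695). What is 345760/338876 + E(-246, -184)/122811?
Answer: 12516008053079/12266817203511 ≈ 1.0203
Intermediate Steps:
E(l, j) = 1/1179
345760/338876 + E(-246, -184)/122811 = 345760/338876 + (1/1179)/122811 = 345760*(1/338876) + (1/1179)*(1/122811) = 86440/84719 + 1/144794169 = 12516008053079/12266817203511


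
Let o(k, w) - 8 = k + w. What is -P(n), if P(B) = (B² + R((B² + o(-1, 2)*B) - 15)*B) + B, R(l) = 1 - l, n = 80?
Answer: 561840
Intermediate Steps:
o(k, w) = 8 + k + w (o(k, w) = 8 + (k + w) = 8 + k + w)
P(B) = B + B² + B*(16 - B² - 9*B) (P(B) = (B² + (1 - ((B² + (8 - 1 + 2)*B) - 15))*B) + B = (B² + (1 - ((B² + 9*B) - 15))*B) + B = (B² + (1 - (-15 + B² + 9*B))*B) + B = (B² + (1 + (15 - B² - 9*B))*B) + B = (B² + (16 - B² - 9*B)*B) + B = (B² + B*(16 - B² - 9*B)) + B = B + B² + B*(16 - B² - 9*B))
-P(n) = -80*(17 - 1*80² - 8*80) = -80*(17 - 1*6400 - 640) = -80*(17 - 6400 - 640) = -80*(-7023) = -1*(-561840) = 561840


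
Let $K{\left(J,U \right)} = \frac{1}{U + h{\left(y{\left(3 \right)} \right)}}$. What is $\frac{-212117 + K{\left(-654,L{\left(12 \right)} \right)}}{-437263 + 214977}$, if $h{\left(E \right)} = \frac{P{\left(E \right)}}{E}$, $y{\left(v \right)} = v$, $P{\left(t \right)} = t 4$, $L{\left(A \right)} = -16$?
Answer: $\frac{2545405}{2667432} \approx 0.95425$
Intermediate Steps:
$P{\left(t \right)} = 4 t$
$h{\left(E \right)} = 4$ ($h{\left(E \right)} = \frac{4 E}{E} = 4$)
$K{\left(J,U \right)} = \frac{1}{4 + U}$ ($K{\left(J,U \right)} = \frac{1}{U + 4} = \frac{1}{4 + U}$)
$\frac{-212117 + K{\left(-654,L{\left(12 \right)} \right)}}{-437263 + 214977} = \frac{-212117 + \frac{1}{4 - 16}}{-437263 + 214977} = \frac{-212117 + \frac{1}{-12}}{-222286} = \left(-212117 - \frac{1}{12}\right) \left(- \frac{1}{222286}\right) = \left(- \frac{2545405}{12}\right) \left(- \frac{1}{222286}\right) = \frac{2545405}{2667432}$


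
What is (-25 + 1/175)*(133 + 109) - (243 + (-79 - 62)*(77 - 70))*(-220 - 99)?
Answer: -42592308/175 ≈ -2.4338e+5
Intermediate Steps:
(-25 + 1/175)*(133 + 109) - (243 + (-79 - 62)*(77 - 70))*(-220 - 99) = (-25 + 1/175)*242 - (243 - 141*7)*(-319) = -4374/175*242 - (243 - 987)*(-319) = -1058508/175 - (-744)*(-319) = -1058508/175 - 1*237336 = -1058508/175 - 237336 = -42592308/175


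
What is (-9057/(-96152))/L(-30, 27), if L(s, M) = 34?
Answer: 9057/3269168 ≈ 0.0027704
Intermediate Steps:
(-9057/(-96152))/L(-30, 27) = -9057/(-96152)/34 = -9057*(-1/96152)*(1/34) = (9057/96152)*(1/34) = 9057/3269168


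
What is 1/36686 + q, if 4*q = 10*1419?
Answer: 65071793/18343 ≈ 3547.5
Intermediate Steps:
q = 7095/2 (q = (10*1419)/4 = (1/4)*14190 = 7095/2 ≈ 3547.5)
1/36686 + q = 1/36686 + 7095/2 = 65071793/18343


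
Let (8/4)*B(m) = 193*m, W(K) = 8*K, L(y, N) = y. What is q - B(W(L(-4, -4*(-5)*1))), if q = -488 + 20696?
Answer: 23296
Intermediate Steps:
B(m) = 193*m/2 (B(m) = (193*m)/2 = 193*m/2)
q = 20208
q - B(W(L(-4, -4*(-5)*1))) = 20208 - 193*8*(-4)/2 = 20208 - 193*(-32)/2 = 20208 - 1*(-3088) = 20208 + 3088 = 23296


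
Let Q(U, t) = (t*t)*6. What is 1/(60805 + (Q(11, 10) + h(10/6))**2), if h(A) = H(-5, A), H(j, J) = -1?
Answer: 1/419606 ≈ 2.3832e-6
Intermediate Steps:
h(A) = -1
Q(U, t) = 6*t**2 (Q(U, t) = t**2*6 = 6*t**2)
1/(60805 + (Q(11, 10) + h(10/6))**2) = 1/(60805 + (6*10**2 - 1)**2) = 1/(60805 + (6*100 - 1)**2) = 1/(60805 + (600 - 1)**2) = 1/(60805 + 599**2) = 1/(60805 + 358801) = 1/419606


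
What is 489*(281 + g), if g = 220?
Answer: 244989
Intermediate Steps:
489*(281 + g) = 489*(281 + 220) = 489*501 = 244989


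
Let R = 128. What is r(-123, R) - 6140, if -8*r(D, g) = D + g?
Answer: -49125/8 ≈ -6140.6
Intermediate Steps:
r(D, g) = -D/8 - g/8 (r(D, g) = -(D + g)/8 = -D/8 - g/8)
r(-123, R) - 6140 = (-⅛*(-123) - ⅛*128) - 6140 = (123/8 - 16) - 6140 = -5/8 - 6140 = -49125/8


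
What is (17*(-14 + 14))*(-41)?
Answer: 0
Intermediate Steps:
(17*(-14 + 14))*(-41) = (17*0)*(-41) = 0*(-41) = 0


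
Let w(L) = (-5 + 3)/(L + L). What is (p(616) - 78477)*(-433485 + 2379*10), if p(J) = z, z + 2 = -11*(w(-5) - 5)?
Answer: 32130822009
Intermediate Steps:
w(L) = -1/L (w(L) = -2*1/(2*L) = -1/L)
z = 254/5 (z = -2 - 11*(-1/(-5) - 5) = -2 - 11*(-1*(-⅕) - 5) = -2 - 11*(⅕ - 5) = -2 - 11*(-24/5) = -2 + 264/5 = 254/5 ≈ 50.800)
p(J) = 254/5
(p(616) - 78477)*(-433485 + 2379*10) = (254/5 - 78477)*(-433485 + 2379*10) = -392131*(-433485 + 23790)/5 = -392131/5*(-409695) = 32130822009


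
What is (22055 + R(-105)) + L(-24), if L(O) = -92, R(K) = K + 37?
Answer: 21895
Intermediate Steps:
R(K) = 37 + K
(22055 + R(-105)) + L(-24) = (22055 + (37 - 105)) - 92 = (22055 - 68) - 92 = 21987 - 92 = 21895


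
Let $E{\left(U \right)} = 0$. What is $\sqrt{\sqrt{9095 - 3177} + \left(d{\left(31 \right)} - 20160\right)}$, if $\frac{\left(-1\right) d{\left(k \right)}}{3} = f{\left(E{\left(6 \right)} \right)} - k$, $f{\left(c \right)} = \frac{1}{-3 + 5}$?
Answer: $\frac{\sqrt{-80274 + 4 \sqrt{5918}}}{2} \approx 141.39 i$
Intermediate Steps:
$f{\left(c \right)} = \frac{1}{2}$
$d{\left(k \right)} = - \frac{3}{2} + 3 k$ ($d{\left(k \right)} = - 3 \left(\frac{1}{2} - k\right) = - \frac{3}{2} + 3 k$)
$\sqrt{\sqrt{9095 - 3177} + \left(d{\left(31 \right)} - 20160\right)} = \sqrt{\sqrt{9095 - 3177} + \left(\left(- \frac{3}{2} + 3 \cdot 31\right) - 20160\right)} = \sqrt{\sqrt{5918} + \left(\left(- \frac{3}{2} + 93\right) - 20160\right)} = \sqrt{\sqrt{5918} + \left(\frac{183}{2} - 20160\right)} = \sqrt{\sqrt{5918} - \frac{40137}{2}} = \sqrt{- \frac{40137}{2} + \sqrt{5918}}$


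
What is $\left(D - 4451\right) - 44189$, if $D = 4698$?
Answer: $-43942$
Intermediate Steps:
$\left(D - 4451\right) - 44189 = \left(4698 - 4451\right) - 44189 = 247 - 44189 = -43942$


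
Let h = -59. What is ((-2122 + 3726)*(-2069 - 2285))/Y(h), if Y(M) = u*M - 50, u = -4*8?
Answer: -3491908/919 ≈ -3799.7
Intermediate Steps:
u = -32
Y(M) = -50 - 32*M (Y(M) = -32*M - 50 = -50 - 32*M)
((-2122 + 3726)*(-2069 - 2285))/Y(h) = ((-2122 + 3726)*(-2069 - 2285))/(-50 - 32*(-59)) = (1604*(-4354))/(-50 + 1888) = -6983816/1838 = -6983816*1/1838 = -3491908/919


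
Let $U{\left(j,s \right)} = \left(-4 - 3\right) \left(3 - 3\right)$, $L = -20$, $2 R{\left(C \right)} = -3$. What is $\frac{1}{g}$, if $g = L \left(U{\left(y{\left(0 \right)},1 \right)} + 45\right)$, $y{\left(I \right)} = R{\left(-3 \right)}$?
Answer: $- \frac{1}{900} \approx -0.0011111$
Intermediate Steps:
$R{\left(C \right)} = - \frac{3}{2}$ ($R{\left(C \right)} = \frac{1}{2} \left(-3\right) = - \frac{3}{2}$)
$y{\left(I \right)} = - \frac{3}{2}$
$U{\left(j,s \right)} = 0$ ($U{\left(j,s \right)} = \left(-7\right) 0 = 0$)
$g = -900$ ($g = - 20 \left(0 + 45\right) = \left(-20\right) 45 = -900$)
$\frac{1}{g} = \frac{1}{-900} = - \frac{1}{900}$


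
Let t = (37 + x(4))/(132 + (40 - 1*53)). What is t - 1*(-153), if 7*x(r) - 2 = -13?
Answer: 127697/833 ≈ 153.30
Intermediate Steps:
x(r) = -11/7 (x(r) = 2/7 + (⅐)*(-13) = 2/7 - 13/7 = -11/7)
t = 248/833 (t = (37 - 11/7)/(132 + (40 - 1*53)) = 248/(7*(132 + (40 - 53))) = 248/(7*(132 - 13)) = (248/7)/119 = (248/7)*(1/119) = 248/833 ≈ 0.29772)
t - 1*(-153) = 248/833 - 1*(-153) = 248/833 + 153 = 127697/833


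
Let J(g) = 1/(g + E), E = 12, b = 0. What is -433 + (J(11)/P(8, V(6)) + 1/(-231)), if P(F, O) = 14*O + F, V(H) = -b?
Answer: -18404185/42504 ≈ -433.00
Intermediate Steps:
J(g) = 1/(12 + g) (J(g) = 1/(g + 12) = 1/(12 + g))
V(H) = 0 (V(H) = -1*0 = 0)
P(F, O) = F + 14*O
-433 + (J(11)/P(8, V(6)) + 1/(-231)) = -433 + (1/((12 + 11)*(8 + 14*0)) + 1/(-231)) = -433 + (1/(23*(8 + 0)) + 1*(-1/231)) = -433 + ((1/23)/8 - 1/231) = -433 + ((1/23)*(1/8) - 1/231) = -433 + (1/184 - 1/231) = -433 + 47/42504 = -18404185/42504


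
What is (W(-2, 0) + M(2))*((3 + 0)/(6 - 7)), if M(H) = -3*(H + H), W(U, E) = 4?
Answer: 24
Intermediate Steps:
M(H) = -6*H
(W(-2, 0) + M(2))*((3 + 0)/(6 - 7)) = (4 - 6*2)*((3 + 0)/(6 - 7)) = (4 - 12)*(3/(-1)) = -24*(-1) = -8*(-3) = 24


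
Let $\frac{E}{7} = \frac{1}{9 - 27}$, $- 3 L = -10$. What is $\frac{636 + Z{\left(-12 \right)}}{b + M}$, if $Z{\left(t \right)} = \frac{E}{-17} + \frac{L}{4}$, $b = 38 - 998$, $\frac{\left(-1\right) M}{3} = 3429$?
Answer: $- \frac{97439}{1720791} \approx -0.056625$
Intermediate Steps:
$L = \frac{10}{3}$ ($L = \left(- \frac{1}{3}\right) \left(-10\right) = \frac{10}{3} \approx 3.3333$)
$E = - \frac{7}{18}$ ($E = \frac{7}{9 - 27} = \frac{7}{-18} = 7 \left(- \frac{1}{18}\right) = - \frac{7}{18} \approx -0.38889$)
$M = -10287$ ($M = \left(-3\right) 3429 = -10287$)
$b = -960$ ($b = 38 - 998 = -960$)
$Z{\left(t \right)} = \frac{131}{153}$ ($Z{\left(t \right)} = - \frac{7}{18 \left(-17\right)} + \frac{10}{3 \cdot 4} = \left(- \frac{7}{18}\right) \left(- \frac{1}{17}\right) + \frac{10}{3} \cdot \frac{1}{4} = \frac{7}{306} + \frac{5}{6} = \frac{131}{153}$)
$\frac{636 + Z{\left(-12 \right)}}{b + M} = \frac{636 + \frac{131}{153}}{-960 - 10287} = \frac{97439}{153 \left(-11247\right)} = \frac{97439}{153} \left(- \frac{1}{11247}\right) = - \frac{97439}{1720791}$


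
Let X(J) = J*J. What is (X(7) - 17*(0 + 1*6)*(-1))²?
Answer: 22801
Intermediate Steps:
X(J) = J²
(X(7) - 17*(0 + 1*6)*(-1))² = (7² - 17*(0 + 1*6)*(-1))² = (49 - 17*(0 + 6)*(-1))² = (49 - 102*(-1))² = (49 - 17*(-6))² = (49 + 102)² = 151² = 22801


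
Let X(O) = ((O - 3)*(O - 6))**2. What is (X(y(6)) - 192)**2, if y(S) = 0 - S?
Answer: 131606784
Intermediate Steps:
y(S) = -S
X(O) = (-6 + O)**2*(-3 + O)**2 (X(O) = ((-3 + O)*(-6 + O))**2 = ((-6 + O)*(-3 + O))**2 = (-6 + O)**2*(-3 + O)**2)
(X(y(6)) - 192)**2 = ((-6 - 1*6)**2*(-3 - 1*6)**2 - 192)**2 = ((-6 - 6)**2*(-3 - 6)**2 - 192)**2 = ((-12)**2*(-9)**2 - 192)**2 = (144*81 - 192)**2 = (11664 - 192)**2 = 11472**2 = 131606784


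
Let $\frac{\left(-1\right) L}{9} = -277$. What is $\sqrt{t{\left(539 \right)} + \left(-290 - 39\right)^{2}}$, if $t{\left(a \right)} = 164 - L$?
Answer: $6 \sqrt{2942} \approx 325.44$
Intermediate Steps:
$L = 2493$ ($L = \left(-9\right) \left(-277\right) = 2493$)
$t{\left(a \right)} = -2329$ ($t{\left(a \right)} = 164 - 2493 = -2329$)
$\sqrt{t{\left(539 \right)} + \left(-290 - 39\right)^{2}} = \sqrt{-2329 + \left(-290 - 39\right)^{2}} = \sqrt{-2329 + \left(-329\right)^{2}} = \sqrt{-2329 + 108241} = \sqrt{105912} = 6 \sqrt{2942}$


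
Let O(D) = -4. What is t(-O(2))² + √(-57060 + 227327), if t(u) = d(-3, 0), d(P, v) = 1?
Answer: 1 + √170267 ≈ 413.63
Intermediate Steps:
t(u) = 1
t(-O(2))² + √(-57060 + 227327) = 1² + √(-57060 + 227327) = 1 + √170267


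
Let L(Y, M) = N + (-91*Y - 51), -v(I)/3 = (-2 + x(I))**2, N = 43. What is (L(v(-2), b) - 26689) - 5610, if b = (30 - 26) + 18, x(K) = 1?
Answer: -32034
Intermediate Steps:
v(I) = -3 (v(I) = -3*(-2 + 1)**2 = -3*(-1)**2 = -3*1 = -3)
b = 22 (b = 4 + 18 = 22)
L(Y, M) = -8 - 91*Y (L(Y, M) = 43 + (-91*Y - 51) = 43 + (-51 - 91*Y) = -8 - 91*Y)
(L(v(-2), b) - 26689) - 5610 = ((-8 - 91*(-3)) - 26689) - 5610 = ((-8 + 273) - 26689) - 5610 = (265 - 26689) - 5610 = -26424 - 5610 = -32034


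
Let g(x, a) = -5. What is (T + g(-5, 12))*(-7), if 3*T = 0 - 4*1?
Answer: 133/3 ≈ 44.333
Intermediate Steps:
T = -4/3 (T = (0 - 4*1)/3 = (0 - 4)/3 = (⅓)*(-4) = -4/3 ≈ -1.3333)
(T + g(-5, 12))*(-7) = (-4/3 - 5)*(-7) = -19/3*(-7) = 133/3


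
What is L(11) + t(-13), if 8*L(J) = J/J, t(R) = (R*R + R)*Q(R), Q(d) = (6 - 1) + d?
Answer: -9983/8 ≈ -1247.9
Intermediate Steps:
Q(d) = 5 + d
t(R) = (5 + R)*(R + R²) (t(R) = (R*R + R)*(5 + R) = (R² + R)*(5 + R) = (R + R²)*(5 + R) = (5 + R)*(R + R²))
L(J) = ⅛ (L(J) = (J/J)/8 = (⅛)*1 = ⅛)
L(11) + t(-13) = ⅛ - 13*(1 - 13)*(5 - 13) = ⅛ - 13*(-12)*(-8) = ⅛ - 1248 = -9983/8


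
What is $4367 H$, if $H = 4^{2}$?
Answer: $69872$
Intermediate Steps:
$H = 16$
$4367 H = 4367 \cdot 16 = 69872$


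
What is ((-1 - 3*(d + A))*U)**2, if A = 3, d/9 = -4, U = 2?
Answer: 38416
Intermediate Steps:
d = -36 (d = 9*(-4) = -36)
((-1 - 3*(d + A))*U)**2 = ((-1 - 3*(-36 + 3))*2)**2 = ((-1 - 3*(-33))*2)**2 = ((-1 + 99)*2)**2 = (98*2)**2 = 196**2 = 38416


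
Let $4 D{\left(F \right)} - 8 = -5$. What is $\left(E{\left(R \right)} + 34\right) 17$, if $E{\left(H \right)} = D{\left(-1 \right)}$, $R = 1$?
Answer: $\frac{2363}{4} \approx 590.75$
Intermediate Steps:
$D{\left(F \right)} = \frac{3}{4}$ ($D{\left(F \right)} = 2 + \frac{1}{4} \left(-5\right) = 2 - \frac{5}{4} = \frac{3}{4}$)
$E{\left(H \right)} = \frac{3}{4}$
$\left(E{\left(R \right)} + 34\right) 17 = \left(\frac{3}{4} + 34\right) 17 = \frac{139}{4} \cdot 17 = \frac{2363}{4}$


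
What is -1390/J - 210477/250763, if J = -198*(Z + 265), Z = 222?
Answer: -9973447316/12090036519 ≈ -0.82493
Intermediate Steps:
J = -96426 (J = -198*(222 + 265) = -198*487 = -96426)
-1390/J - 210477/250763 = -1390/(-96426) - 210477/250763 = -1390*(-1/96426) - 210477*1/250763 = 695/48213 - 210477/250763 = -9973447316/12090036519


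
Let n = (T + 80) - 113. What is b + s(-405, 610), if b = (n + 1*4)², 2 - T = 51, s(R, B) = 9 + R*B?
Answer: -240957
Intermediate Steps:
s(R, B) = 9 + B*R
T = -49 (T = 2 - 1*51 = 2 - 51 = -49)
n = -82 (n = (-49 + 80) - 113 = 31 - 113 = -82)
b = 6084 (b = (-82 + 1*4)² = (-82 + 4)² = (-78)² = 6084)
b + s(-405, 610) = 6084 + (9 + 610*(-405)) = 6084 + (9 - 247050) = 6084 - 247041 = -240957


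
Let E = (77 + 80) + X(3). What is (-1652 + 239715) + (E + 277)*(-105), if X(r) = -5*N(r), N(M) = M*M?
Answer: 197218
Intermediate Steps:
N(M) = M**2
X(r) = -5*r**2
E = 112 (E = (77 + 80) - 5*3**2 = 157 - 5*9 = 157 - 45 = 112)
(-1652 + 239715) + (E + 277)*(-105) = (-1652 + 239715) + (112 + 277)*(-105) = 238063 + 389*(-105) = 238063 - 40845 = 197218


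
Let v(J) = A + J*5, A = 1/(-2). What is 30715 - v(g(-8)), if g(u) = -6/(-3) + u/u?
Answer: 61401/2 ≈ 30701.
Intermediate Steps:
A = -1/2 ≈ -0.50000
g(u) = 3 (g(u) = -6*(-1/3) + 1 = 2 + 1 = 3)
v(J) = -1/2 + 5*J (v(J) = -1/2 + J*5 = -1/2 + 5*J)
30715 - v(g(-8)) = 30715 - (-1/2 + 5*3) = 30715 - (-1/2 + 15) = 30715 - 1*29/2 = 30715 - 29/2 = 61401/2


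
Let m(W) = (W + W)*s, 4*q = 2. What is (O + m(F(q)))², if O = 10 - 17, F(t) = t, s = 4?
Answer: 9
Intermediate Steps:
q = ½ (q = (¼)*2 = ½ ≈ 0.50000)
O = -7
m(W) = 8*W (m(W) = (W + W)*4 = (2*W)*4 = 8*W)
(O + m(F(q)))² = (-7 + 8*(½))² = (-7 + 4)² = (-3)² = 9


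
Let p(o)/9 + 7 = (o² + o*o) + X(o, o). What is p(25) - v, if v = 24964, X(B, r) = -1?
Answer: -13786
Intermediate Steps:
p(o) = -72 + 18*o² (p(o) = -63 + 9*((o² + o*o) - 1) = -63 + 9*((o² + o²) - 1) = -63 + 9*(2*o² - 1) = -63 + 9*(-1 + 2*o²) = -63 + (-9 + 18*o²) = -72 + 18*o²)
p(25) - v = (-72 + 18*25²) - 1*24964 = (-72 + 18*625) - 24964 = (-72 + 11250) - 24964 = 11178 - 24964 = -13786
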